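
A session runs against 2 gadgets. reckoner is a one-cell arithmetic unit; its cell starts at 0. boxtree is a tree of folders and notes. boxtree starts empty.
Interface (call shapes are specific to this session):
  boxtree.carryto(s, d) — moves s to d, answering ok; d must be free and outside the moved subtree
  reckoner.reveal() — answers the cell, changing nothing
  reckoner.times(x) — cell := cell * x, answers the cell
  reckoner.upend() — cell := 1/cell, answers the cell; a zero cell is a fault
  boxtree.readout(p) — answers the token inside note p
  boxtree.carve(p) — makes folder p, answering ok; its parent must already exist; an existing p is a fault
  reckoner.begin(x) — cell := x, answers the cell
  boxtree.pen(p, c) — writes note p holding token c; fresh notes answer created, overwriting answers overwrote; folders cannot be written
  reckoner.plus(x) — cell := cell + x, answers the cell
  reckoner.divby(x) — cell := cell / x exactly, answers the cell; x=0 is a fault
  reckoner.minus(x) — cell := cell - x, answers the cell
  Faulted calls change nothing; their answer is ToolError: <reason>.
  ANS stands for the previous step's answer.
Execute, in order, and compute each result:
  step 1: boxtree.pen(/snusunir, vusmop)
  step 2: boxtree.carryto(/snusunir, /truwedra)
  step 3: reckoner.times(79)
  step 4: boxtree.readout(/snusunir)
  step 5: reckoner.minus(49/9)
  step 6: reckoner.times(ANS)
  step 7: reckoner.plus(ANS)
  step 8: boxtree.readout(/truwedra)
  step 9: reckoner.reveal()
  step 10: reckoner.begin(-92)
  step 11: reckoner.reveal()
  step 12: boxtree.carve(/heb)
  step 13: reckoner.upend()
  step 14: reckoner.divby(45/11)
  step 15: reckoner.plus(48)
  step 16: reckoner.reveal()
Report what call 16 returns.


Answer: 198709/4140

Derivation:
Step: boxtree.pen[p=/snusunir; c=vusmop]
Result: created
Step: boxtree.carryto[s=/snusunir; d=/truwedra]
Result: ok
Step: reckoner.times[x=79]
Result: 0
Step: boxtree.readout[p=/snusunir]
Result: ToolError: not found
Step: reckoner.minus[x=49/9]
Result: -49/9
Step: reckoner.times[x=ANS]
Result: 2401/81
Step: reckoner.plus[x=ANS]
Result: 4802/81
Step: boxtree.readout[p=/truwedra]
Result: vusmop
Step: reckoner.reveal[]
Result: 4802/81
Step: reckoner.begin[x=-92]
Result: -92
Step: reckoner.reveal[]
Result: -92
Step: boxtree.carve[p=/heb]
Result: ok
Step: reckoner.upend[]
Result: -1/92
Step: reckoner.divby[x=45/11]
Result: -11/4140
Step: reckoner.plus[x=48]
Result: 198709/4140
Step: reckoner.reveal[]
Result: 198709/4140


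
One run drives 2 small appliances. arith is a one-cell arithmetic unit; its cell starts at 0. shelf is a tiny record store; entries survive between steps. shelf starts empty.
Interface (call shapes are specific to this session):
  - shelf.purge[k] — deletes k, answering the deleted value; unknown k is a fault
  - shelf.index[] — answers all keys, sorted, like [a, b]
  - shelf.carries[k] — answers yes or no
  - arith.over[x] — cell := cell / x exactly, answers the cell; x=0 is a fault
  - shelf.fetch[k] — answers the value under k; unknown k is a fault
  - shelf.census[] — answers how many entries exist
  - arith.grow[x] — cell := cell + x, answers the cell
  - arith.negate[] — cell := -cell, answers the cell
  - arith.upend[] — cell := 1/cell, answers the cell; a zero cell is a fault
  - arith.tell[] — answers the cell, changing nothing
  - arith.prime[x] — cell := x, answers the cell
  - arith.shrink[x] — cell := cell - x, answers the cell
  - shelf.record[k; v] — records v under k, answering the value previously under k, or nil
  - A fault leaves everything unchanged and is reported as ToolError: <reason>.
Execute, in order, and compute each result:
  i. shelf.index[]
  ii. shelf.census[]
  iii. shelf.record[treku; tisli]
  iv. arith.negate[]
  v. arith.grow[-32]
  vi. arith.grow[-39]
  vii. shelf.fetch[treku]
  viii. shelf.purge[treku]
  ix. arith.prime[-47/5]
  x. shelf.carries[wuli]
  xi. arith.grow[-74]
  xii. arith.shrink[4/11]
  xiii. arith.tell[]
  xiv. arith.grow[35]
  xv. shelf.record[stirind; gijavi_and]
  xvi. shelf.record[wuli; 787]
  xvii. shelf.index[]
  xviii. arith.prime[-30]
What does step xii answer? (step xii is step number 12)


Answer: -4607/55

Derivation:
==> index()
<== []
==> census()
<== 0
==> record(k=treku, v=tisli)
<== nil
==> negate()
<== 0
==> grow(x=-32)
<== -32
==> grow(x=-39)
<== -71
==> fetch(k=treku)
<== tisli
==> purge(k=treku)
<== tisli
==> prime(x=-47/5)
<== -47/5
==> carries(k=wuli)
<== no
==> grow(x=-74)
<== -417/5
==> shrink(x=4/11)
<== -4607/55
==> tell()
<== -4607/55
==> grow(x=35)
<== -2682/55
==> record(k=stirind, v=gijavi_and)
<== nil
==> record(k=wuli, v=787)
<== nil
==> index()
<== [stirind, wuli]
==> prime(x=-30)
<== -30


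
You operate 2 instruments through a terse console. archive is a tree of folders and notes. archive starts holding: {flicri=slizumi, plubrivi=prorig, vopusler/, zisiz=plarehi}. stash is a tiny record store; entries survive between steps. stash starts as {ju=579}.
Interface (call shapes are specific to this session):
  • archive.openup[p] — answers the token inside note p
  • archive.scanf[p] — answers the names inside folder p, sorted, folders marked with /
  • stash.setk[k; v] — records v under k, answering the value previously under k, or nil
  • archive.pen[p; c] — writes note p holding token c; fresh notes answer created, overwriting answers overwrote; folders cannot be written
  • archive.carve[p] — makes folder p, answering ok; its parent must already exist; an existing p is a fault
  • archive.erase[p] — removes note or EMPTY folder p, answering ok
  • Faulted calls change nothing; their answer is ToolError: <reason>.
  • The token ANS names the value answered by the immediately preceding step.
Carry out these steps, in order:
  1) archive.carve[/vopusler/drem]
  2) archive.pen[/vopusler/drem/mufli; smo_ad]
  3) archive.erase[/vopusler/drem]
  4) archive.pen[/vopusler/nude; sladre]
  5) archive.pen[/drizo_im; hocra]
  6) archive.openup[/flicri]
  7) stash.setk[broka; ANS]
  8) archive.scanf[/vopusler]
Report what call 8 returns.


I run archive.carve passing /vopusler/drem, which returns ok.
I invoke archive.pen passing /vopusler/drem/mufli, smo_ad, yielding created.
Invoking archive.erase passing /vopusler/drem, and see ToolError: not empty.
Then archive.pen passing /vopusler/nude, sladre, yielding created.
Invoking archive.pen passing /drizo_im, hocra, which returns created.
Next I call archive.openup passing /flicri, and get slizumi.
I invoke stash.setk passing broka, ANS, and observe nil.
I call archive.scanf passing /vopusler, and get [drem/, nude].

Answer: [drem/, nude]


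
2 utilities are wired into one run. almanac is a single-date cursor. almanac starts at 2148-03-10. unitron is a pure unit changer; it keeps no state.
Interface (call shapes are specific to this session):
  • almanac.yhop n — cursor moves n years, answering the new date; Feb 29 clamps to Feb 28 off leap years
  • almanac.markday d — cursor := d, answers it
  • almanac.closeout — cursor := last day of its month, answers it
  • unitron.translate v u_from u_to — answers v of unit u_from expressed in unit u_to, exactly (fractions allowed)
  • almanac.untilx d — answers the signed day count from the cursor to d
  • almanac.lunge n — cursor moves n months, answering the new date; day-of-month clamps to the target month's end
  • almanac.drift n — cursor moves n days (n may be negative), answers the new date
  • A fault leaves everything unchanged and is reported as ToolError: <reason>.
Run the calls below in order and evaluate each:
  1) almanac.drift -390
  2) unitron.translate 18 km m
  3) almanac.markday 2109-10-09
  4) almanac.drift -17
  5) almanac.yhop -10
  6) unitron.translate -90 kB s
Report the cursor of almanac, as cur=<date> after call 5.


Answer: cur=2099-09-22

Derivation:
% drift(n=-390) => 2147-02-14
% translate(v=18, u_from=km, u_to=m) => 18000
% markday(d=2109-10-09) => 2109-10-09
% drift(n=-17) => 2109-09-22
% yhop(n=-10) => 2099-09-22
% translate(v=-90, u_from=kB, u_to=s) => ToolError: incompatible units


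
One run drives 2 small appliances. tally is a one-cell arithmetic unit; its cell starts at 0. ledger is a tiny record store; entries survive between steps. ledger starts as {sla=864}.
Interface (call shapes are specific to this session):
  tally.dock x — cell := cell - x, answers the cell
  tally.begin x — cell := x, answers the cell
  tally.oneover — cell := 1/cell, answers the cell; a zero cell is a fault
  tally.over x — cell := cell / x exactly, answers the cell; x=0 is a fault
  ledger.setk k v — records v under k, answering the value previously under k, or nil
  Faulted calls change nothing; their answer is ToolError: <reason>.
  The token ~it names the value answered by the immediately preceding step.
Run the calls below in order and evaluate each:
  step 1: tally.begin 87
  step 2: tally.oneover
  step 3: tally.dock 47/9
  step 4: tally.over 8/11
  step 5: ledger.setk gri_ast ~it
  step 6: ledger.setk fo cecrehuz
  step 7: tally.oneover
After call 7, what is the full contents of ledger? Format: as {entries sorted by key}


I use tally.begin using 87, giving 87.
Next I call tally.oneover, → 1/87.
I try tally.dock using 47/9, — result: -1360/261.
Next I call tally.over using 8/11, → -1870/261.
Calling ledger.setk using gri_ast, ~it, yielding nil.
Then ledger.setk using fo, cecrehuz, yielding nil.
I invoke tally.oneover, yielding -261/1870.

Answer: {fo=cecrehuz, gri_ast=-1870/261, sla=864}


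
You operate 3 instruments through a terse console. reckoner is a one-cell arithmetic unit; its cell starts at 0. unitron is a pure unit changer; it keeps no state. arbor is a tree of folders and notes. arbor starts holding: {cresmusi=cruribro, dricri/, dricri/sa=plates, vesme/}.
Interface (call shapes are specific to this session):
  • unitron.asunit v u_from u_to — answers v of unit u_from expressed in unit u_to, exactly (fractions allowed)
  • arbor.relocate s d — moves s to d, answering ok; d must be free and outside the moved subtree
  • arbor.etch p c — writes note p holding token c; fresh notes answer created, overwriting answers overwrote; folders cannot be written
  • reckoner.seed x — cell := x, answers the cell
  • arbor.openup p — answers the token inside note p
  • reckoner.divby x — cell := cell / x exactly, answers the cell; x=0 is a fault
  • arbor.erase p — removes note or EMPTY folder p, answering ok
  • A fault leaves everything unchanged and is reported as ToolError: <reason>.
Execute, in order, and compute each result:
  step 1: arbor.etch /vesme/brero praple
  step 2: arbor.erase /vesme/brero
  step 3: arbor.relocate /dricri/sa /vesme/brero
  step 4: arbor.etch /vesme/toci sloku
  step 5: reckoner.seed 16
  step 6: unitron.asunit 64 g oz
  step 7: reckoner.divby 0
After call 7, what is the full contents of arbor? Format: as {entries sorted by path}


Answer: {cresmusi=cruribro, dricri/, vesme/, vesme/brero=plates, vesme/toci=sloku}

Derivation:
-- 1. arbor.etch(p=/vesme/brero, c=praple) == created
-- 2. arbor.erase(p=/vesme/brero) == ok
-- 3. arbor.relocate(s=/dricri/sa, d=/vesme/brero) == ok
-- 4. arbor.etch(p=/vesme/toci, c=sloku) == created
-- 5. reckoner.seed(x=16) == 16
-- 6. unitron.asunit(v=64, u_from=g, u_to=oz) == 102400000/45359237
-- 7. reckoner.divby(x=0) == ToolError: division by zero


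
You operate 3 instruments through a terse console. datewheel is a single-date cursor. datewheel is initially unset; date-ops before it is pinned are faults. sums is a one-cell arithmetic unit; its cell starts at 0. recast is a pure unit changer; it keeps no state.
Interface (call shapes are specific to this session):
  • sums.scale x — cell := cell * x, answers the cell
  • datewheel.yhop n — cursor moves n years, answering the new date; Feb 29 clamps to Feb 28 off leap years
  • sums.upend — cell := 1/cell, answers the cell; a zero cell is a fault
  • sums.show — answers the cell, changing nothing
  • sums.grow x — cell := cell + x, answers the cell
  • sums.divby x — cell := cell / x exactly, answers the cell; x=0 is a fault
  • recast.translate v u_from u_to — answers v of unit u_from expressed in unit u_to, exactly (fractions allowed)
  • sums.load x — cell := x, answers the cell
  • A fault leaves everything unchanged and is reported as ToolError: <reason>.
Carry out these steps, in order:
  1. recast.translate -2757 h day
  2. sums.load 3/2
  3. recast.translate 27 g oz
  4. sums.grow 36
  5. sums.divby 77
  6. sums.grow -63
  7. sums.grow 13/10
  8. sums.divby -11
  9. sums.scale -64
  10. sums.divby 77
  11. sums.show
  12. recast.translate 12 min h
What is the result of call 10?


// 1. recast.translate(v: -2757, u_from: h, u_to: day) -> -919/8
// 2. sums.load(x: 3/2) -> 3/2
// 3. recast.translate(v: 27, u_from: g, u_to: oz) -> 43200000/45359237
// 4. sums.grow(x: 36) -> 75/2
// 5. sums.divby(x: 77) -> 75/154
// 6. sums.grow(x: -63) -> -9627/154
// 7. sums.grow(x: 13/10) -> -23567/385
// 8. sums.divby(x: -11) -> 23567/4235
// 9. sums.scale(x: -64) -> -1508288/4235
// 10. sums.divby(x: 77) -> -1508288/326095
// 11. sums.show() -> -1508288/326095
// 12. recast.translate(v: 12, u_from: min, u_to: h) -> 1/5

Answer: -1508288/326095


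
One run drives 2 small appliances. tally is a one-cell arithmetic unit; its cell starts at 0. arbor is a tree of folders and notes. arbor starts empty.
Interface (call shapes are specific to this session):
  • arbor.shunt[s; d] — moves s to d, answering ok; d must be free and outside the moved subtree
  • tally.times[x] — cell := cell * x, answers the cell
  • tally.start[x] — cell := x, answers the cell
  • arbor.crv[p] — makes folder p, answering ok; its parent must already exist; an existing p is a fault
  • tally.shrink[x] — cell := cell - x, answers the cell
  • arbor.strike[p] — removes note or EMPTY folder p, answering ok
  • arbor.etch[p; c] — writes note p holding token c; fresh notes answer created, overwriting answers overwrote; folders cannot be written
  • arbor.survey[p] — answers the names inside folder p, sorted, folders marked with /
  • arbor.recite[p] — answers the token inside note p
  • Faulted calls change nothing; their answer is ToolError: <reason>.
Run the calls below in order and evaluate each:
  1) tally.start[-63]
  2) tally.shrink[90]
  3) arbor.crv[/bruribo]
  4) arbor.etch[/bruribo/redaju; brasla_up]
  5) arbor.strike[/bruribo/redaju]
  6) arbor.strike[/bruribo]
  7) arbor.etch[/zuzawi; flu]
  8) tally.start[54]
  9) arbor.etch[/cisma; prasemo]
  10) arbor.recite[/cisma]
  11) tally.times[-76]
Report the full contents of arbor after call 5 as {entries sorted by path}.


Answer: {bruribo/}

Derivation:
Do: tally.start[x→-63]
See: -63
Do: tally.shrink[x→90]
See: -153
Do: arbor.crv[p→/bruribo]
See: ok
Do: arbor.etch[p→/bruribo/redaju; c→brasla_up]
See: created
Do: arbor.strike[p→/bruribo/redaju]
See: ok
Do: arbor.strike[p→/bruribo]
See: ok
Do: arbor.etch[p→/zuzawi; c→flu]
See: created
Do: tally.start[x→54]
See: 54
Do: arbor.etch[p→/cisma; c→prasemo]
See: created
Do: arbor.recite[p→/cisma]
See: prasemo
Do: tally.times[x→-76]
See: -4104


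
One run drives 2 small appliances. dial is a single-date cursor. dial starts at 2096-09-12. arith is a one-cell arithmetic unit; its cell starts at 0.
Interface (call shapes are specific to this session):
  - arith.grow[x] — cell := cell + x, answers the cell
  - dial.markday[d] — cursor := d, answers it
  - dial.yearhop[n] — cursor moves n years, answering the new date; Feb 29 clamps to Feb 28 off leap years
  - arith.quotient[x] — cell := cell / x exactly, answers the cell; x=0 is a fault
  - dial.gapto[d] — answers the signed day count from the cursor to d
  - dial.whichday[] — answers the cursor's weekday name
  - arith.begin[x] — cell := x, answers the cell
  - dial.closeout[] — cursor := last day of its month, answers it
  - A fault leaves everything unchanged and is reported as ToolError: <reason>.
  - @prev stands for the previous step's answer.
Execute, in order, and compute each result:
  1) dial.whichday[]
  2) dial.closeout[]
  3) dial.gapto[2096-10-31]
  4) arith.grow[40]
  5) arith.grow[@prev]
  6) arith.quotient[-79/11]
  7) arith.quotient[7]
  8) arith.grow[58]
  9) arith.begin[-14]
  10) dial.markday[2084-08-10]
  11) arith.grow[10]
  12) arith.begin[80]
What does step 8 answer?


Answer: 31194/553

Derivation:
==> dial.whichday()
<== Wednesday
==> dial.closeout()
<== 2096-09-30
==> dial.gapto(2096-10-31)
<== 31
==> arith.grow(40)
<== 40
==> arith.grow(@prev)
<== 80
==> arith.quotient(-79/11)
<== -880/79
==> arith.quotient(7)
<== -880/553
==> arith.grow(58)
<== 31194/553
==> arith.begin(-14)
<== -14
==> dial.markday(2084-08-10)
<== 2084-08-10
==> arith.grow(10)
<== -4
==> arith.begin(80)
<== 80


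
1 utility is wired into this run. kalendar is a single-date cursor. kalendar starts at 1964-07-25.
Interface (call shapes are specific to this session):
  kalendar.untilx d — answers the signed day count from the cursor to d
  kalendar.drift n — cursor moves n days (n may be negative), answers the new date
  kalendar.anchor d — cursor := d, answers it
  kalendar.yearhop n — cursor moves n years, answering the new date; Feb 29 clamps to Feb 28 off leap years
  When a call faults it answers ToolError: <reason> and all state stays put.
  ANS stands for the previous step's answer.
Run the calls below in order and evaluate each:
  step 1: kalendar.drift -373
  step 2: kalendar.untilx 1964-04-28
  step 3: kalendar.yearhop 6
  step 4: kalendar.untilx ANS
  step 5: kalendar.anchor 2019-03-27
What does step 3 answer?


Using drift with n='-373': 1963-07-18.
I run untilx with d='1964-04-28', → 285.
I call yearhop with n='6', and get 1969-07-18.
Then untilx with d='ANS': 0.
I call anchor with d='2019-03-27': 2019-03-27.

Answer: 1969-07-18


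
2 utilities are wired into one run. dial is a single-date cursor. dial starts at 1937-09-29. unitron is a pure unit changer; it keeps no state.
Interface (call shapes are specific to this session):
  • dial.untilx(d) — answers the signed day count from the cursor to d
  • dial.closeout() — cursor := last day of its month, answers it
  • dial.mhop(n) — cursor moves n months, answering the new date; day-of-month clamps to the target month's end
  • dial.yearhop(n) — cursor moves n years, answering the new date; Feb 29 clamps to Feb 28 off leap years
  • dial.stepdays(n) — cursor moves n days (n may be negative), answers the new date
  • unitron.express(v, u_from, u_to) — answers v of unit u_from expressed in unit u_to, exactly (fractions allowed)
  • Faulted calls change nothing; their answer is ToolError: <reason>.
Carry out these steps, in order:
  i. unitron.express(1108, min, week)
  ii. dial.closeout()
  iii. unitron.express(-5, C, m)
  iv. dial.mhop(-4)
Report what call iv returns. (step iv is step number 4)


→ unitron.express(1108, min, week)
← 277/2520
→ dial.closeout()
← 1937-09-30
→ unitron.express(-5, C, m)
← ToolError: incompatible units
→ dial.mhop(-4)
← 1937-05-30

Answer: 1937-05-30


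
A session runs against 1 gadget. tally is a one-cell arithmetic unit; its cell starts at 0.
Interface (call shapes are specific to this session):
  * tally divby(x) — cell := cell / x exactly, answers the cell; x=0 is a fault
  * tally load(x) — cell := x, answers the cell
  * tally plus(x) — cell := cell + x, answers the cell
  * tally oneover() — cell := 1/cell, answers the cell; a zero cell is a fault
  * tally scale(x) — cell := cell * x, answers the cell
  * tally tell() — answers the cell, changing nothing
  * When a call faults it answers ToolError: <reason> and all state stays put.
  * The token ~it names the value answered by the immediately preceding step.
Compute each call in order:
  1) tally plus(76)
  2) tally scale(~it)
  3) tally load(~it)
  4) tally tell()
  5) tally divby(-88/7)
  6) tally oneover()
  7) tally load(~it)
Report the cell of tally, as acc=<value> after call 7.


Do: tally plus[x: 76]
See: 76
Do: tally scale[x: ~it]
See: 5776
Do: tally load[x: ~it]
See: 5776
Do: tally tell[]
See: 5776
Do: tally divby[x: -88/7]
See: -5054/11
Do: tally oneover[]
See: -11/5054
Do: tally load[x: ~it]
See: -11/5054

Answer: acc=-11/5054


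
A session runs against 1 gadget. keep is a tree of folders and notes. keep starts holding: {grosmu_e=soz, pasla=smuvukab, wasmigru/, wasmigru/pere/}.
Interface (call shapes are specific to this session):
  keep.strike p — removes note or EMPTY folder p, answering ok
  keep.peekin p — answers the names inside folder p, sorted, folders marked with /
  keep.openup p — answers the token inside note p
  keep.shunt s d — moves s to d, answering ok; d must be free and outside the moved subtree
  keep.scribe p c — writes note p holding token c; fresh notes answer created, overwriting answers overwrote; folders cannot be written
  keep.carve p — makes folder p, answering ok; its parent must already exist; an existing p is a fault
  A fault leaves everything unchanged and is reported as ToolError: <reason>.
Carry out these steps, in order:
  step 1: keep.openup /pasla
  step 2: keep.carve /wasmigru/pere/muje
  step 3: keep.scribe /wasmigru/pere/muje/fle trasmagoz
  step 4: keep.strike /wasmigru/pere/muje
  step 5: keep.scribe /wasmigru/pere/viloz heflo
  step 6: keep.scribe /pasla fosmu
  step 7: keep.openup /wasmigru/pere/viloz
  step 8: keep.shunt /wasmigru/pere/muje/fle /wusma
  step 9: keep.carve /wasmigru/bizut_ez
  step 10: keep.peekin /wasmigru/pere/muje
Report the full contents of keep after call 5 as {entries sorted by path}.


Answer: {grosmu_e=soz, pasla=smuvukab, wasmigru/, wasmigru/pere/, wasmigru/pere/muje/, wasmigru/pere/muje/fle=trasmagoz, wasmigru/pere/viloz=heflo}

Derivation:
Using openup(/pasla), which returns smuvukab.
Calling carve(/wasmigru/pere/muje), which returns ok.
Then scribe(/wasmigru/pere/muje/fle, trasmagoz), which returns created.
I call strike(/wasmigru/pere/muje), — result: ToolError: not empty.
I invoke scribe(/wasmigru/pere/viloz, heflo), giving created.
I try scribe(/pasla, fosmu), — result: overwrote.
Now I run openup(/wasmigru/pere/viloz), → heflo.
I invoke shunt(/wasmigru/pere/muje/fle, /wusma), — result: ok.
I invoke carve(/wasmigru/bizut_ez), and get ok.
Then peekin(/wasmigru/pere/muje), → [].


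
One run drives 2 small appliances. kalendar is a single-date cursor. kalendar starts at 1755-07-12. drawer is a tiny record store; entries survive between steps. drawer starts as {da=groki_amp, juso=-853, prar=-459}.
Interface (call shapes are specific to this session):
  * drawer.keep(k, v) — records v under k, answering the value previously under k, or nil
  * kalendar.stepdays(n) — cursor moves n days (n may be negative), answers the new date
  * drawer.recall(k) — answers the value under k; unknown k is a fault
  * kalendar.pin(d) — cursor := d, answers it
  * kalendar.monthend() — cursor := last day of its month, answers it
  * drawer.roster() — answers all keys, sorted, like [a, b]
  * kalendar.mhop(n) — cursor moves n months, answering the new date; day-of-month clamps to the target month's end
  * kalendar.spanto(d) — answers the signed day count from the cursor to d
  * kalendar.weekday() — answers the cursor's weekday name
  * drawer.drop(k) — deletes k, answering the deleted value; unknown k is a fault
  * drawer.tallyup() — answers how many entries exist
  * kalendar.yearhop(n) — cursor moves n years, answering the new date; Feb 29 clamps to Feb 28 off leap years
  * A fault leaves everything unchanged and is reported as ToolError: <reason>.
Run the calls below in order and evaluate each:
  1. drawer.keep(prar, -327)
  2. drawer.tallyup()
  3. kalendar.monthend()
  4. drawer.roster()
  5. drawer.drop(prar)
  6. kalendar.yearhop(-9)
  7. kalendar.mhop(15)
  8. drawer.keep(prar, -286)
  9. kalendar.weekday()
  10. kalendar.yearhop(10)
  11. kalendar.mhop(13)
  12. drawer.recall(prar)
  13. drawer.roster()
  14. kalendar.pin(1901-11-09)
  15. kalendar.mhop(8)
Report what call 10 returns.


Answer: 1757-10-31

Derivation:
>> drawer.keep(k→prar, v→-327)
<< -459
>> drawer.tallyup()
<< 3
>> kalendar.monthend()
<< 1755-07-31
>> drawer.roster()
<< [da, juso, prar]
>> drawer.drop(k→prar)
<< -327
>> kalendar.yearhop(n→-9)
<< 1746-07-31
>> kalendar.mhop(n→15)
<< 1747-10-31
>> drawer.keep(k→prar, v→-286)
<< nil
>> kalendar.weekday()
<< Tuesday
>> kalendar.yearhop(n→10)
<< 1757-10-31
>> kalendar.mhop(n→13)
<< 1758-11-30
>> drawer.recall(k→prar)
<< -286
>> drawer.roster()
<< [da, juso, prar]
>> kalendar.pin(d→1901-11-09)
<< 1901-11-09
>> kalendar.mhop(n→8)
<< 1902-07-09


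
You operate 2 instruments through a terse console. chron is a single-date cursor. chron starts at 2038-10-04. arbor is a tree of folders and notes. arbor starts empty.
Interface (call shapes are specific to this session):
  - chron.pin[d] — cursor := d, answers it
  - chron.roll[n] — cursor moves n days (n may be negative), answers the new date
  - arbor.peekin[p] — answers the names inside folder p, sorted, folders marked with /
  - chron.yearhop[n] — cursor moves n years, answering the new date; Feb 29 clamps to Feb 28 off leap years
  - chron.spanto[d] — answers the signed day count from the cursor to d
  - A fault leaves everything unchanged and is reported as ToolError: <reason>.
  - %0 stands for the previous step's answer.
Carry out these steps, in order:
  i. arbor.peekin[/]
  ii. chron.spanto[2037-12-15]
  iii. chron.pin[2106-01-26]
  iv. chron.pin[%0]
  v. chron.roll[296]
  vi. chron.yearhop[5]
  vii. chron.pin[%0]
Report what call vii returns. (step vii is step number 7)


→ arbor.peekin(/)
← []
→ chron.spanto(2037-12-15)
← -293
→ chron.pin(2106-01-26)
← 2106-01-26
→ chron.pin(%0)
← 2106-01-26
→ chron.roll(296)
← 2106-11-18
→ chron.yearhop(5)
← 2111-11-18
→ chron.pin(%0)
← 2111-11-18

Answer: 2111-11-18


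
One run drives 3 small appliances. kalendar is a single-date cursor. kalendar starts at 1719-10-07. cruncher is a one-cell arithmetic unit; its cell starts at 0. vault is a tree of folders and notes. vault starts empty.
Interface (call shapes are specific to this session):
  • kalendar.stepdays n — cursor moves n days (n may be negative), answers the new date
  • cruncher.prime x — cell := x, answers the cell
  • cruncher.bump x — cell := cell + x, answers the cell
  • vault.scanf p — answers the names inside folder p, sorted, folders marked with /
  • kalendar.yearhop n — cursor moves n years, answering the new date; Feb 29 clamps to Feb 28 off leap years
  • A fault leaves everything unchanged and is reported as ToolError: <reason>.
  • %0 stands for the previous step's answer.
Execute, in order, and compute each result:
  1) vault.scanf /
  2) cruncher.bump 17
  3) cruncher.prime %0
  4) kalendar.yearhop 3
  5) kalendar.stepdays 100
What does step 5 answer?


CALL scanf[p: /]
RET  []
CALL bump[x: 17]
RET  17
CALL prime[x: %0]
RET  17
CALL yearhop[n: 3]
RET  1722-10-07
CALL stepdays[n: 100]
RET  1723-01-15

Answer: 1723-01-15


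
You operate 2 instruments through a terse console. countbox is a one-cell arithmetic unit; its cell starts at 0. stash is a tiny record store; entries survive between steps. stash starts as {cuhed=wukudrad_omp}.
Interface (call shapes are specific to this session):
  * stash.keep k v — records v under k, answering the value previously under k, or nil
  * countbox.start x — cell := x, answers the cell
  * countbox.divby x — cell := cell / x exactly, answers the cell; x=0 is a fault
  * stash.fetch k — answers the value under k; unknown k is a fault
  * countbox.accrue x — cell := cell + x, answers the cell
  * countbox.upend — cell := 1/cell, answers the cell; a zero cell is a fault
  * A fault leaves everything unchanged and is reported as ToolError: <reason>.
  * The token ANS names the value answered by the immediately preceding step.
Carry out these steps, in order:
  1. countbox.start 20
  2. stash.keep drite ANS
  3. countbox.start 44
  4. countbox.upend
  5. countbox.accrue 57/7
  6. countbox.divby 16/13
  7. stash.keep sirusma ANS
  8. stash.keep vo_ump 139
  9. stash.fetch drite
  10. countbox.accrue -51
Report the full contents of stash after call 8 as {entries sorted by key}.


Answer: {cuhed=wukudrad_omp, drite=20, sirusma=32695/4928, vo_ump=139}

Derivation:
>> countbox.start(x=20)
<< 20
>> stash.keep(k=drite, v=ANS)
<< nil
>> countbox.start(x=44)
<< 44
>> countbox.upend()
<< 1/44
>> countbox.accrue(x=57/7)
<< 2515/308
>> countbox.divby(x=16/13)
<< 32695/4928
>> stash.keep(k=sirusma, v=ANS)
<< nil
>> stash.keep(k=vo_ump, v=139)
<< nil
>> stash.fetch(k=drite)
<< 20
>> countbox.accrue(x=-51)
<< -218633/4928


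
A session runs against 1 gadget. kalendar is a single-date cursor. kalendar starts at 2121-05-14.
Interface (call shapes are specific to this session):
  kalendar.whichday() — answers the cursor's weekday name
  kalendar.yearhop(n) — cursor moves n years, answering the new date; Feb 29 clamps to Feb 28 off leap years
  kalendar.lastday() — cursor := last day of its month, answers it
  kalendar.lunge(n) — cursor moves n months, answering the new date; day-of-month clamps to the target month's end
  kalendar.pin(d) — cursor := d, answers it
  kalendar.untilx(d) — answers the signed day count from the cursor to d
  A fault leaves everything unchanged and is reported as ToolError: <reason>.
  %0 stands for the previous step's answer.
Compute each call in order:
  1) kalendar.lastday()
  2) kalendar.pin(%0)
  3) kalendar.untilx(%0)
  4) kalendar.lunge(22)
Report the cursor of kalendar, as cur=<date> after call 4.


Answer: cur=2123-03-31

Derivation:
> kalendar.lastday
:: 2121-05-31
> kalendar.pin %0
:: 2121-05-31
> kalendar.untilx %0
:: 0
> kalendar.lunge 22
:: 2123-03-31


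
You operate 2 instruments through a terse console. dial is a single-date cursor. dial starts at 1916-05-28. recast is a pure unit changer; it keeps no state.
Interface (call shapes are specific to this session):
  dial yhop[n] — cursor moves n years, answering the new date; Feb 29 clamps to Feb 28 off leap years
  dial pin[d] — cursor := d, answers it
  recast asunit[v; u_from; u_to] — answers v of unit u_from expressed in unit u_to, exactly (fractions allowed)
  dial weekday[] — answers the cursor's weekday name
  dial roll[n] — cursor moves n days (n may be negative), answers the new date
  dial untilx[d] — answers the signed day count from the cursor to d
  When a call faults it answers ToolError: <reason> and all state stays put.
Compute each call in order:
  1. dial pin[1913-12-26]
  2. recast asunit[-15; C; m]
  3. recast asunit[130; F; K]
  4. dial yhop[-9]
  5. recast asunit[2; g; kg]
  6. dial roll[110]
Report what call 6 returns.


Answer: 1905-04-15

Derivation:
Calling dial pin on d=1913-12-26, and see 1913-12-26.
I call recast asunit on v=-15, u_from=C, u_to=m, and observe ToolError: incompatible units.
I try recast asunit on v=130, u_from=F, u_to=K, and observe 58967/180.
I try dial yhop on n=-9, and get 1904-12-26.
I try recast asunit on v=2, u_from=g, u_to=kg, which returns 1/500.
Using dial roll on n=110, giving 1905-04-15.


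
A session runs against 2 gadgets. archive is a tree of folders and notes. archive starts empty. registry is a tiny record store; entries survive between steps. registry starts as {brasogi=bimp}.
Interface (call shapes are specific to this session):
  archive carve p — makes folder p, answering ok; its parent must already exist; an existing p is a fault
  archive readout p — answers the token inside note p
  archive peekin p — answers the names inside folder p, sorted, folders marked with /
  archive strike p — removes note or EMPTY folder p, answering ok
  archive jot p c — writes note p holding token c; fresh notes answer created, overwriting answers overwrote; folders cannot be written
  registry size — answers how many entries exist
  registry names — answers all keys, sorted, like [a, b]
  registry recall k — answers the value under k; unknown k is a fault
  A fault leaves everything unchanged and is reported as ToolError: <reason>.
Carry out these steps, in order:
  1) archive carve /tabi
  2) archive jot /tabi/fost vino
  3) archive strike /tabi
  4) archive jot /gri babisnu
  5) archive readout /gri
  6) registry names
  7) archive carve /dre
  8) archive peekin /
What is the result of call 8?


Answer: [dre/, gri, tabi/]

Derivation:
Step: archive carve[/tabi]
Result: ok
Step: archive jot[/tabi/fost; vino]
Result: created
Step: archive strike[/tabi]
Result: ToolError: not empty
Step: archive jot[/gri; babisnu]
Result: created
Step: archive readout[/gri]
Result: babisnu
Step: registry names[]
Result: [brasogi]
Step: archive carve[/dre]
Result: ok
Step: archive peekin[/]
Result: [dre/, gri, tabi/]


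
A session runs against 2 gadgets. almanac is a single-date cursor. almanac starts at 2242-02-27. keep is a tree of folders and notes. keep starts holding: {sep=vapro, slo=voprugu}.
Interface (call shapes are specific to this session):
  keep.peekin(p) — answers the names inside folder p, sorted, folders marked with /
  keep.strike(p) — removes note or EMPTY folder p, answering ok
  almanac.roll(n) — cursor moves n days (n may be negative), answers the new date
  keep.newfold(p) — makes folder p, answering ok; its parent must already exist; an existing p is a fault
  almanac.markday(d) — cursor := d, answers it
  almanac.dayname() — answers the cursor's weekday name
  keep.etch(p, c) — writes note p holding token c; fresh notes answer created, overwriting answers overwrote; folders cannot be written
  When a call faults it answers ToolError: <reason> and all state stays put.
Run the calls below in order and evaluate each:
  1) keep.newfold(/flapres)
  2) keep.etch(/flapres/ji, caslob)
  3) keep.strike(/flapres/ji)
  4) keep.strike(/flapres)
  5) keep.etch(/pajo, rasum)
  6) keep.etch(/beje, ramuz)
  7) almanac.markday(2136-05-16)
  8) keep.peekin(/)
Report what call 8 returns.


Answer: [beje, pajo, sep, slo]

Derivation:
;; keep.newfold(/flapres) ~> ok
;; keep.etch(/flapres/ji, caslob) ~> created
;; keep.strike(/flapres/ji) ~> ok
;; keep.strike(/flapres) ~> ok
;; keep.etch(/pajo, rasum) ~> created
;; keep.etch(/beje, ramuz) ~> created
;; almanac.markday(2136-05-16) ~> 2136-05-16
;; keep.peekin(/) ~> [beje, pajo, sep, slo]


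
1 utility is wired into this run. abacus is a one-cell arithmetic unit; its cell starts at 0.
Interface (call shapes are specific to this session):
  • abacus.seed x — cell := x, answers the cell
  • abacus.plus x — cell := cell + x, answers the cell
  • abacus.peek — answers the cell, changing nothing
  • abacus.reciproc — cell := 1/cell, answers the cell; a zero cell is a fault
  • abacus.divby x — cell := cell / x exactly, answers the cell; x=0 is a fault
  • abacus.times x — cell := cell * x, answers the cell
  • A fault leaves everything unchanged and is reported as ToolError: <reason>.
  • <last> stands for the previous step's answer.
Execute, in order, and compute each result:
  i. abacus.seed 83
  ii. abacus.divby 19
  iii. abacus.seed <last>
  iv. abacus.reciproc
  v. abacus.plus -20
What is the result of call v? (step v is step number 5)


Answer: -1641/83

Derivation:
-- abacus.seed(x=83) == 83
-- abacus.divby(x=19) == 83/19
-- abacus.seed(x=<last>) == 83/19
-- abacus.reciproc() == 19/83
-- abacus.plus(x=-20) == -1641/83


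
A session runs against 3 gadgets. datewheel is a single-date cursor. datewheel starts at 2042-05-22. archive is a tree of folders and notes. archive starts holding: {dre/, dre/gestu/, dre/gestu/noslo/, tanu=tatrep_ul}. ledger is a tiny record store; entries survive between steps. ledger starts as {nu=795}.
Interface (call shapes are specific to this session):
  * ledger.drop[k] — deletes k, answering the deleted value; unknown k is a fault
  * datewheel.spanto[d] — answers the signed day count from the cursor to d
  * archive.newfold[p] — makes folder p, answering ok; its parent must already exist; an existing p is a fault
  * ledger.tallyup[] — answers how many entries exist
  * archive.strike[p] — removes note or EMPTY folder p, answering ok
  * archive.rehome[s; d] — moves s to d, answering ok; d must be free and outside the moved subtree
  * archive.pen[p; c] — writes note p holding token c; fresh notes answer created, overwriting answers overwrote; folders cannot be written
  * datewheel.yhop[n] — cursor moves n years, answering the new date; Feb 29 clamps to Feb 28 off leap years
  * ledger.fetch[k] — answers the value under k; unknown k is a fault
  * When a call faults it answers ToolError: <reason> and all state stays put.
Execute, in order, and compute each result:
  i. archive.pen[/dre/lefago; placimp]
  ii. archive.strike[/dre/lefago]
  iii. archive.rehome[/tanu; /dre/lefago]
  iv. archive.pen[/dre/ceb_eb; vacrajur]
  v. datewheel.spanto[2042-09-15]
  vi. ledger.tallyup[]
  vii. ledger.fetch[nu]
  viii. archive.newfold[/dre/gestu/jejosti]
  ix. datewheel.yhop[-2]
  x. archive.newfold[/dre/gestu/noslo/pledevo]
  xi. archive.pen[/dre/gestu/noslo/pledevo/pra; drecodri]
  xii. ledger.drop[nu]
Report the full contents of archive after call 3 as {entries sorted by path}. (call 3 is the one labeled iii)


Answer: {dre/, dre/gestu/, dre/gestu/noslo/, dre/lefago=tatrep_ul}

Derivation:
>>> pen p: /dre/lefago c: placimp
[out] created
>>> strike p: /dre/lefago
[out] ok
>>> rehome s: /tanu d: /dre/lefago
[out] ok
>>> pen p: /dre/ceb_eb c: vacrajur
[out] created
>>> spanto d: 2042-09-15
[out] 116
>>> tallyup
[out] 1
>>> fetch k: nu
[out] 795
>>> newfold p: /dre/gestu/jejosti
[out] ok
>>> yhop n: -2
[out] 2040-05-22
>>> newfold p: /dre/gestu/noslo/pledevo
[out] ok
>>> pen p: /dre/gestu/noslo/pledevo/pra c: drecodri
[out] created
>>> drop k: nu
[out] 795


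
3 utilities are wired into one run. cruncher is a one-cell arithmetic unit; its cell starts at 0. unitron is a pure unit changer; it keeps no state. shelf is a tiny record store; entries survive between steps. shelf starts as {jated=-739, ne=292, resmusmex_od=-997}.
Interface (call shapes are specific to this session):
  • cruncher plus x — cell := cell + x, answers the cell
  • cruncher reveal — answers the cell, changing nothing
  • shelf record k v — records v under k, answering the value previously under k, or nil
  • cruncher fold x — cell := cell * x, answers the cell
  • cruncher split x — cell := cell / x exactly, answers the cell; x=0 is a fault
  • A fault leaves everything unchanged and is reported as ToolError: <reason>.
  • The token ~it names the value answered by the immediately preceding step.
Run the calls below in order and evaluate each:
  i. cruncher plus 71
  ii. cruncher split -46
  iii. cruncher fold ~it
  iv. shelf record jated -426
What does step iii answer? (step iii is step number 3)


·→ cruncher plus(x=71)
·← 71
·→ cruncher split(x=-46)
·← -71/46
·→ cruncher fold(x=~it)
·← 5041/2116
·→ shelf record(k=jated, v=-426)
·← -739

Answer: 5041/2116


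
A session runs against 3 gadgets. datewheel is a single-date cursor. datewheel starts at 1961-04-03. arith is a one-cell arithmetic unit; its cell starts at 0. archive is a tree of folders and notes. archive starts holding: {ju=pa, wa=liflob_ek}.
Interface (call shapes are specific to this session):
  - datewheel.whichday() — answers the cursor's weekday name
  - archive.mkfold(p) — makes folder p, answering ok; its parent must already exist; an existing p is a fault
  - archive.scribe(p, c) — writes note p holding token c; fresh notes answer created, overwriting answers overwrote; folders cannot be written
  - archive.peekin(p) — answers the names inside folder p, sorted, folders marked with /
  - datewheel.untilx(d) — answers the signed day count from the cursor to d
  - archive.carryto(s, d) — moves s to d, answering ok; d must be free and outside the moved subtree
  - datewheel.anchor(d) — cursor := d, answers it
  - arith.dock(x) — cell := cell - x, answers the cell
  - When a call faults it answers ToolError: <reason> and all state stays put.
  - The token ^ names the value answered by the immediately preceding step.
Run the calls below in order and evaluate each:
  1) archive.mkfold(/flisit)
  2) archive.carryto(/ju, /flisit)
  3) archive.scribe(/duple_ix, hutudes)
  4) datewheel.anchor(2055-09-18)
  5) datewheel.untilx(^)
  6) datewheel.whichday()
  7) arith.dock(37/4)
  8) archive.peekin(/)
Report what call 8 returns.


Answer: [duple_ix, flisit/, ju, wa]

Derivation:
> archive.mkfold p→/flisit
= ok
> archive.carryto s→/ju d→/flisit
= ToolError: exists
> archive.scribe p→/duple_ix c→hutudes
= created
> datewheel.anchor d→2055-09-18
= 2055-09-18
> datewheel.untilx d→^
= 0
> datewheel.whichday
= Saturday
> arith.dock x→37/4
= -37/4
> archive.peekin p→/
= [duple_ix, flisit/, ju, wa]
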